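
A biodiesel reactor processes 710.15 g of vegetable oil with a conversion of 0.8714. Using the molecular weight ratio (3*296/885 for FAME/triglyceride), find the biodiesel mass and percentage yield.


m_FAME = oil * conv * (3 * 296 / 885) = oil * conv * (888/885)
= 710.15 * 0.8714 * 888 / 885
= 620.9224 g
Y = m_FAME / oil * 100 = conv * (888/885) * 100
= 0.8714 * 888 / 885 * 100
= 87.44%

620.9224 g FAME; Y = 87.44%


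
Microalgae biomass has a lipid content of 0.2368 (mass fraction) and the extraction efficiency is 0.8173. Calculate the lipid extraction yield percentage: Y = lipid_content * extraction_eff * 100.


Y = lipid_content * extraction_eff * 100
= 0.2368 * 0.8173 * 100
= 19.3537%

19.3537%


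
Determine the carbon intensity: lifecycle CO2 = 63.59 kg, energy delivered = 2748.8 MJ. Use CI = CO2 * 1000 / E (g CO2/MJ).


CI = CO2 * 1000 / E
= 63.59 * 1000 / 2748.8
= 23.1337 g CO2/MJ

23.1337 g CO2/MJ


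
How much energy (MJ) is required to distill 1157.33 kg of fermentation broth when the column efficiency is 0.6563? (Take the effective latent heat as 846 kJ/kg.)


E = m * 846 / (eta * 1000)
= 1157.33 * 846 / (0.6563 * 1000)
= 1491.8500 MJ

1491.8500 MJ


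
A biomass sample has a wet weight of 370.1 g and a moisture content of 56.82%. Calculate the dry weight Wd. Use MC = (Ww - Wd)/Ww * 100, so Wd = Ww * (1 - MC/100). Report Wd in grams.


Wd = Ww * (1 - MC/100)
= 370.1 * (1 - 56.82/100)
= 159.8092 g

159.8092 g


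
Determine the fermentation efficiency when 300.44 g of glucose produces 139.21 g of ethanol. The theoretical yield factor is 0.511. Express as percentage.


Fermentation efficiency = (actual / (0.511 * glucose)) * 100
= (139.21 / (0.511 * 300.44)) * 100
= 90.6759%

90.6759%


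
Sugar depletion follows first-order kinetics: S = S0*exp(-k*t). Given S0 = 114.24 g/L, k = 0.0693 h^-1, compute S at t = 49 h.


S = S0 * exp(-k * t)
S = 114.24 * exp(-0.0693 * 49)
S = 3.8290 g/L

3.8290 g/L


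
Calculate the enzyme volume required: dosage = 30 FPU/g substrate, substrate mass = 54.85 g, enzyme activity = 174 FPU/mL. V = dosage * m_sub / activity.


V = dosage * m_sub / activity
V = 30 * 54.85 / 174
V = 9.4569 mL

9.4569 mL


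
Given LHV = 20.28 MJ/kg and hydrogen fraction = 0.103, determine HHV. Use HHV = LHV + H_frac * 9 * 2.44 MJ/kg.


HHV = LHV + H_frac * 9 * 2.44
= 20.28 + 0.103 * 9 * 2.44
= 22.5419 MJ/kg

22.5419 MJ/kg


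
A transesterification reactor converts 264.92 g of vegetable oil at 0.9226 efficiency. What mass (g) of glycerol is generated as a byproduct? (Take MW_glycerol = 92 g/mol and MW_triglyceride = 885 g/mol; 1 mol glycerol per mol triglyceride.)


glycerol = oil * conv * (92/885)
= 264.92 * 0.9226 * 92 / 885
= 25.4081 g

25.4081 g


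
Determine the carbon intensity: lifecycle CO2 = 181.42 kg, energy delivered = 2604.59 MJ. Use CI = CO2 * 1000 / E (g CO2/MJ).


CI = CO2 * 1000 / E
= 181.42 * 1000 / 2604.59
= 69.6540 g CO2/MJ

69.6540 g CO2/MJ


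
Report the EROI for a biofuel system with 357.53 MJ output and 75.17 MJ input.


EROI = E_out / E_in
= 357.53 / 75.17
= 4.7563

4.7563


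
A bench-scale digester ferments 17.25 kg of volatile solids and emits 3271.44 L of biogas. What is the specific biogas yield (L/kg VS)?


Y = V / VS
= 3271.44 / 17.25
= 189.6487 L/kg VS

189.6487 L/kg VS


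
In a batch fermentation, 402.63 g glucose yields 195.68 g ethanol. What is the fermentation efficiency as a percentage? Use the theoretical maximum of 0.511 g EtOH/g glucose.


Fermentation efficiency = (actual / (0.511 * glucose)) * 100
= (195.68 / (0.511 * 402.63)) * 100
= 95.1085%

95.1085%


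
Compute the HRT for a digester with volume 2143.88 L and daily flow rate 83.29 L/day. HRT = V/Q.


HRT = V / Q
= 2143.88 / 83.29
= 25.7399 days

25.7399 days


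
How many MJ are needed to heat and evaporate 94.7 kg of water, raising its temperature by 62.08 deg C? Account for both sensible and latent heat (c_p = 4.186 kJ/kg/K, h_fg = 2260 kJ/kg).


E = m_water * (4.186 * dT + 2260) / 1000
= 94.7 * (4.186 * 62.08 + 2260) / 1000
= 238.6314 MJ

238.6314 MJ


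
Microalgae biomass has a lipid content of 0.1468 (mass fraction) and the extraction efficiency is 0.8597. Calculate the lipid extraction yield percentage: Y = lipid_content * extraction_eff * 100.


Y = lipid_content * extraction_eff * 100
= 0.1468 * 0.8597 * 100
= 12.6204%

12.6204%


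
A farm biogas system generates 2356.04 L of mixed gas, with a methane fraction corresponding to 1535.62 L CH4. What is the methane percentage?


CH4% = V_CH4 / V_total * 100
= 1535.62 / 2356.04 * 100
= 65.1780%

65.1780%


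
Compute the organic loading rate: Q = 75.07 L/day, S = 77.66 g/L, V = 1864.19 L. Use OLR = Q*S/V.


OLR = Q * S / V
= 75.07 * 77.66 / 1864.19
= 3.1273 g/L/day

3.1273 g/L/day


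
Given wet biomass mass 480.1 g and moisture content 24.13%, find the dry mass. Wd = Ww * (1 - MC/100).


Wd = Ww * (1 - MC/100)
= 480.1 * (1 - 24.13/100)
= 364.2519 g

364.2519 g


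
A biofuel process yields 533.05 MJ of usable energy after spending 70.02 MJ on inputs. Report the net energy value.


NEV = E_out - E_in
= 533.05 - 70.02
= 463.0300 MJ

463.0300 MJ


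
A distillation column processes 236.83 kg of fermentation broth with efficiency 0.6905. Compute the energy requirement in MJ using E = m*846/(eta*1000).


E = m * 846 / (eta * 1000)
= 236.83 * 846 / (0.6905 * 1000)
= 290.1639 MJ

290.1639 MJ


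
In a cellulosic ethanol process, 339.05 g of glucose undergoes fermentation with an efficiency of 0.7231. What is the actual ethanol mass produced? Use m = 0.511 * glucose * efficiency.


Actual ethanol: m = 0.511 * 339.05 * 0.7231
m = 125.2804 g

125.2804 g


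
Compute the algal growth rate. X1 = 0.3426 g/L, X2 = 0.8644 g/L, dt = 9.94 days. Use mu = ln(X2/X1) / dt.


mu = ln(X2/X1) / dt
= ln(0.8644/0.3426) / 9.94
= 0.0931 per day

0.0931 per day


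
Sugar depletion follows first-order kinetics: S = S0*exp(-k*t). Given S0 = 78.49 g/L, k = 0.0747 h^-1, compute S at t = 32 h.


S = S0 * exp(-k * t)
S = 78.49 * exp(-0.0747 * 32)
S = 7.1891 g/L

7.1891 g/L


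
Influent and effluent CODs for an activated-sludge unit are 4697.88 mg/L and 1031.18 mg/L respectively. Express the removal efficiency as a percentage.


eta = (COD_in - COD_out) / COD_in * 100
= (4697.88 - 1031.18) / 4697.88 * 100
= 78.0501%

78.0501%


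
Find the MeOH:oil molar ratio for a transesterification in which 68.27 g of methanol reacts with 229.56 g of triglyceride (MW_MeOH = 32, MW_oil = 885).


Molar ratio = n_MeOH / n_oil = (MeOH/32) / (oil/885) = (MeOH * 885) / (32 * oil)
= (68.27 * 885) / (32 * 229.56)
= 8.2248

8.2248


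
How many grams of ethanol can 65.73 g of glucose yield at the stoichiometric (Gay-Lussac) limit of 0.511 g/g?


Theoretical ethanol yield: m_EtOH = 0.511 * m_glucose
m_EtOH = 0.511 * 65.73 = 33.5880 g

33.5880 g


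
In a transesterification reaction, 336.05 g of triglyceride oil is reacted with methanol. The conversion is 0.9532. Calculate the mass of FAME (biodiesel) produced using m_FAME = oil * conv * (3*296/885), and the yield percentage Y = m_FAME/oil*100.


m_FAME = oil * conv * (3 * 296 / 885) = oil * conv * (888/885)
= 336.05 * 0.9532 * 888 / 885
= 321.4087 g
Y = m_FAME / oil * 100 = conv * (888/885) * 100
= 0.9532 * 888 / 885 * 100
= 95.64%

321.4087 g FAME; Y = 95.64%


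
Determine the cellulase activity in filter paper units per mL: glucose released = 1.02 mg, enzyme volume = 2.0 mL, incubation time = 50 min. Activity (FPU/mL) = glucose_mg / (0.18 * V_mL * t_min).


Activity = glucose_mg / (0.18 mg/umol * V_mL * t_min)
= 1.02 / (0.18 * 2.0 * 50)
= 0.0567 FPU/mL

0.0567 FPU/mL


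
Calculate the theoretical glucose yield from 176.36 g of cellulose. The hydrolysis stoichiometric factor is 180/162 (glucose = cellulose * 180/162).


glucose = cellulose * 180/162
= 176.36 * 180/162
= 195.9556 g

195.9556 g


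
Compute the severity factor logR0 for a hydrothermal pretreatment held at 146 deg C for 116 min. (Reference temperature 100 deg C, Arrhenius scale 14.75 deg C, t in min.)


logR0 = log10(t * exp((T - 100) / 14.75))
= log10(116 * exp((146 - 100) / 14.75))
= 3.4189

3.4189


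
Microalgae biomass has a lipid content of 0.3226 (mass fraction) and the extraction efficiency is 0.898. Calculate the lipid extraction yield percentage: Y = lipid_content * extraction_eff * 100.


Y = lipid_content * extraction_eff * 100
= 0.3226 * 0.898 * 100
= 28.9695%

28.9695%


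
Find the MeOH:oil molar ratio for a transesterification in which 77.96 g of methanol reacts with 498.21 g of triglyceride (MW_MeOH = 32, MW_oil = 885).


Molar ratio = n_MeOH / n_oil = (MeOH/32) / (oil/885) = (MeOH * 885) / (32 * oil)
= (77.96 * 885) / (32 * 498.21)
= 4.3277

4.3277


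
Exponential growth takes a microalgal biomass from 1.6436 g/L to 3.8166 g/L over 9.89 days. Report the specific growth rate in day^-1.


mu = ln(X2/X1) / dt
= ln(3.8166/1.6436) / 9.89
= 0.0852 per day

0.0852 per day


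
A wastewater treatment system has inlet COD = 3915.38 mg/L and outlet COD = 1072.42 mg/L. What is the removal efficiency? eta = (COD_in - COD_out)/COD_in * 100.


eta = (COD_in - COD_out) / COD_in * 100
= (3915.38 - 1072.42) / 3915.38 * 100
= 72.6101%

72.6101%


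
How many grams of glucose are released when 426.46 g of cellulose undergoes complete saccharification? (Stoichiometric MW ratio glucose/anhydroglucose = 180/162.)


glucose = cellulose * 180/162
= 426.46 * 180/162
= 473.8444 g

473.8444 g


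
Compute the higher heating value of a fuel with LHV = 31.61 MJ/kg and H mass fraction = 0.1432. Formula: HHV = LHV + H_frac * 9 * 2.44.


HHV = LHV + H_frac * 9 * 2.44
= 31.61 + 0.1432 * 9 * 2.44
= 34.7547 MJ/kg

34.7547 MJ/kg


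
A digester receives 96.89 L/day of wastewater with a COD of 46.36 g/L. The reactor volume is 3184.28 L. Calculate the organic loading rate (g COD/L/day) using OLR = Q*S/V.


OLR = Q * S / V
= 96.89 * 46.36 / 3184.28
= 1.4106 g/L/day

1.4106 g/L/day


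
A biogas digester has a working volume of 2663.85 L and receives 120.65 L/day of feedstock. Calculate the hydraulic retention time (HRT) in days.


HRT = V / Q
= 2663.85 / 120.65
= 22.0792 days

22.0792 days


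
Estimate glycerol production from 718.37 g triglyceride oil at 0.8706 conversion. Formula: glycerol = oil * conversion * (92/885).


glycerol = oil * conv * (92/885)
= 718.37 * 0.8706 * 92 / 885
= 65.0147 g

65.0147 g


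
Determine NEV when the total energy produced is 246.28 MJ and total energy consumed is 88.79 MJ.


NEV = E_out - E_in
= 246.28 - 88.79
= 157.4900 MJ

157.4900 MJ


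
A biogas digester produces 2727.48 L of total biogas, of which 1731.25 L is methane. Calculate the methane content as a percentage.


CH4% = V_CH4 / V_total * 100
= 1731.25 / 2727.48 * 100
= 63.4743%

63.4743%


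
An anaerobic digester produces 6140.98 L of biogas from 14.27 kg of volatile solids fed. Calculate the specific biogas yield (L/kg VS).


Y = V / VS
= 6140.98 / 14.27
= 430.3420 L/kg VS

430.3420 L/kg VS


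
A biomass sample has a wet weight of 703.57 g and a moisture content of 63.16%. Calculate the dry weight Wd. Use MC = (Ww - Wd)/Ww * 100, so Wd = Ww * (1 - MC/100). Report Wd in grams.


Wd = Ww * (1 - MC/100)
= 703.57 * (1 - 63.16/100)
= 259.1952 g

259.1952 g


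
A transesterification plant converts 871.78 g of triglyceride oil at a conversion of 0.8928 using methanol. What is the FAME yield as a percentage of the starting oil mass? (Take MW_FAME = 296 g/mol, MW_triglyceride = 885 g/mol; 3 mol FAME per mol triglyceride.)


m_FAME = oil * conv * (3 * 296 / 885) = oil * conv * (888/885)
= 871.78 * 0.8928 * 888 / 885
= 780.9636 g
Y = m_FAME / oil * 100 = conv * (888/885) * 100
= 0.8928 * 888 / 885 * 100
= 89.58%

89.58%


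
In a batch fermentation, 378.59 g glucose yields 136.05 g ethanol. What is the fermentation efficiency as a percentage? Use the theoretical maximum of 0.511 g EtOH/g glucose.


Fermentation efficiency = (actual / (0.511 * glucose)) * 100
= (136.05 / (0.511 * 378.59)) * 100
= 70.3248%

70.3248%


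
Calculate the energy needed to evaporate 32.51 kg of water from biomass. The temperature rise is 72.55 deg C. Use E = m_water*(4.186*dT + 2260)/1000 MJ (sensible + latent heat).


E = m_water * (4.186 * dT + 2260) / 1000
= 32.51 * (4.186 * 72.55 + 2260) / 1000
= 83.3457 MJ

83.3457 MJ


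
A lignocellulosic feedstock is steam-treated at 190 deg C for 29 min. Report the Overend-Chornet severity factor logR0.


logR0 = log10(t * exp((T - 100) / 14.75))
= log10(29 * exp((190 - 100) / 14.75))
= 4.1123

4.1123


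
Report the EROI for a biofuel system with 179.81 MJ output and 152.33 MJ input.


EROI = E_out / E_in
= 179.81 / 152.33
= 1.1804

1.1804


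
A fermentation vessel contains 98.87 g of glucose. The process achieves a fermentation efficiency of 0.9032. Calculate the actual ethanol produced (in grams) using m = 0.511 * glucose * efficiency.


Actual ethanol: m = 0.511 * 98.87 * 0.9032
m = 45.6320 g

45.6320 g


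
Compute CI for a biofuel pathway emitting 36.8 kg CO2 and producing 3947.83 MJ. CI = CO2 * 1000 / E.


CI = CO2 * 1000 / E
= 36.8 * 1000 / 3947.83
= 9.3216 g CO2/MJ

9.3216 g CO2/MJ


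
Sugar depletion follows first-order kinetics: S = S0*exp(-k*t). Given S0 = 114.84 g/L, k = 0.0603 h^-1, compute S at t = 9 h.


S = S0 * exp(-k * t)
S = 114.84 * exp(-0.0603 * 9)
S = 66.7424 g/L

66.7424 g/L


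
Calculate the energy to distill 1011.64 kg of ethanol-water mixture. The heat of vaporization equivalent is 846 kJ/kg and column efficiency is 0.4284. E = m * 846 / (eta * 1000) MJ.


E = m * 846 / (eta * 1000)
= 1011.64 * 846 / (0.4284 * 1000)
= 1997.7765 MJ

1997.7765 MJ


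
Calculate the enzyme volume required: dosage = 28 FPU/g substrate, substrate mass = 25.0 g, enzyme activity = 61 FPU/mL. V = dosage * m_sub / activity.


V = dosage * m_sub / activity
V = 28 * 25.0 / 61
V = 11.4754 mL

11.4754 mL


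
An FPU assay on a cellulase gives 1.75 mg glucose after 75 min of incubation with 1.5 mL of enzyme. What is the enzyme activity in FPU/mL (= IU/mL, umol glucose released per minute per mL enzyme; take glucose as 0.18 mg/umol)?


Activity = glucose_mg / (0.18 mg/umol * V_mL * t_min)
= 1.75 / (0.18 * 1.5 * 75)
= 0.0864 FPU/mL

0.0864 FPU/mL


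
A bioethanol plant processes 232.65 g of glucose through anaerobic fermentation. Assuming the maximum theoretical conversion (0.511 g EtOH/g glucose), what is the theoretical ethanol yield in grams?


Theoretical ethanol yield: m_EtOH = 0.511 * m_glucose
m_EtOH = 0.511 * 232.65 = 118.8842 g

118.8842 g


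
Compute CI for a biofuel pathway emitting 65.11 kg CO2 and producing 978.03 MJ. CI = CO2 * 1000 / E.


CI = CO2 * 1000 / E
= 65.11 * 1000 / 978.03
= 66.5726 g CO2/MJ

66.5726 g CO2/MJ


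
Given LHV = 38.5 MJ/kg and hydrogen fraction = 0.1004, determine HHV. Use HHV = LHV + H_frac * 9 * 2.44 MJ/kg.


HHV = LHV + H_frac * 9 * 2.44
= 38.5 + 0.1004 * 9 * 2.44
= 40.7048 MJ/kg

40.7048 MJ/kg


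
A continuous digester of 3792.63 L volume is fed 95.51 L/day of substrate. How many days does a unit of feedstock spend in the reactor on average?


HRT = V / Q
= 3792.63 / 95.51
= 39.7092 days

39.7092 days


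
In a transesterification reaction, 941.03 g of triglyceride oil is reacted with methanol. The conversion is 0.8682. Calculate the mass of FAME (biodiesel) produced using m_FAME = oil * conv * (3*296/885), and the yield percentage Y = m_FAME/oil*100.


m_FAME = oil * conv * (3 * 296 / 885) = oil * conv * (888/885)
= 941.03 * 0.8682 * 888 / 885
= 819.7717 g
Y = m_FAME / oil * 100 = conv * (888/885) * 100
= 0.8682 * 888 / 885 * 100
= 87.11%

819.7717 g FAME; Y = 87.11%


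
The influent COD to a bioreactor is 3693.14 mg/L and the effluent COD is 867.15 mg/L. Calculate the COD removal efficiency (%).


eta = (COD_in - COD_out) / COD_in * 100
= (3693.14 - 867.15) / 3693.14 * 100
= 76.5200%

76.5200%


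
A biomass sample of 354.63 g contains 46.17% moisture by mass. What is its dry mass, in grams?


Wd = Ww * (1 - MC/100)
= 354.63 * (1 - 46.17/100)
= 190.8973 g

190.8973 g


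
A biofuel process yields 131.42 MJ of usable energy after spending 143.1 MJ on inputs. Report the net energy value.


NEV = E_out - E_in
= 131.42 - 143.1
= -11.6800 MJ

-11.6800 MJ


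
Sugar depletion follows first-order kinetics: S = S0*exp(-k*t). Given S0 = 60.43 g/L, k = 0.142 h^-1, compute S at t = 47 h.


S = S0 * exp(-k * t)
S = 60.43 * exp(-0.142 * 47)
S = 0.0763 g/L

0.0763 g/L


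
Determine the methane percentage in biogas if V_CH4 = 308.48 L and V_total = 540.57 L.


CH4% = V_CH4 / V_total * 100
= 308.48 / 540.57 * 100
= 57.0657%

57.0657%


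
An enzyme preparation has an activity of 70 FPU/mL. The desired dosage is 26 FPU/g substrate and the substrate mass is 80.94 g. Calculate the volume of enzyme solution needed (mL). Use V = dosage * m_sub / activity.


V = dosage * m_sub / activity
V = 26 * 80.94 / 70
V = 30.0634 mL

30.0634 mL


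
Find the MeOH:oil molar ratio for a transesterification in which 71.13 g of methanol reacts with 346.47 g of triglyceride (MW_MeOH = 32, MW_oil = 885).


Molar ratio = n_MeOH / n_oil = (MeOH/32) / (oil/885) = (MeOH * 885) / (32 * oil)
= (71.13 * 885) / (32 * 346.47)
= 5.6778

5.6778


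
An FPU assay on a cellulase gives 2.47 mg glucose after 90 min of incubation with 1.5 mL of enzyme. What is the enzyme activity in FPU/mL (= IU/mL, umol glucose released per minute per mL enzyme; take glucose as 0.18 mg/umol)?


Activity = glucose_mg / (0.18 mg/umol * V_mL * t_min)
= 2.47 / (0.18 * 1.5 * 90)
= 0.1016 FPU/mL

0.1016 FPU/mL


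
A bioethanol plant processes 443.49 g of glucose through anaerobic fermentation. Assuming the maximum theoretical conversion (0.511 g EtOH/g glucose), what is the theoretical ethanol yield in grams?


Theoretical ethanol yield: m_EtOH = 0.511 * m_glucose
m_EtOH = 0.511 * 443.49 = 226.6234 g

226.6234 g


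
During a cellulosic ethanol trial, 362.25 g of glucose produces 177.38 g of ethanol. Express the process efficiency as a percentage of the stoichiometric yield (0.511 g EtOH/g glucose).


Fermentation efficiency = (actual / (0.511 * glucose)) * 100
= (177.38 / (0.511 * 362.25)) * 100
= 95.8242%

95.8242%


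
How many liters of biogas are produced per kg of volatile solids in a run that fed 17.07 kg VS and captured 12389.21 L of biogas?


Y = V / VS
= 12389.21 / 17.07
= 725.7885 L/kg VS

725.7885 L/kg VS


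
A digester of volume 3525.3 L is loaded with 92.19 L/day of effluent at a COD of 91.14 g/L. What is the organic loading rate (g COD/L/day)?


OLR = Q * S / V
= 92.19 * 91.14 / 3525.3
= 2.3834 g/L/day

2.3834 g/L/day


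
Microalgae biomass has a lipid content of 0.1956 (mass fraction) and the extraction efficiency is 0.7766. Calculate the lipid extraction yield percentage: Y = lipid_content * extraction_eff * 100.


Y = lipid_content * extraction_eff * 100
= 0.1956 * 0.7766 * 100
= 15.1903%

15.1903%


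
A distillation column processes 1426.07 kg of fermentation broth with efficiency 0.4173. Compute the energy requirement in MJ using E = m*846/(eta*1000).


E = m * 846 / (eta * 1000)
= 1426.07 * 846 / (0.4173 * 1000)
= 2891.0981 MJ

2891.0981 MJ


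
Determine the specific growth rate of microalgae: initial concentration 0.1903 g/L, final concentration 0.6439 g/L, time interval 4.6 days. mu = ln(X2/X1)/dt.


mu = ln(X2/X1) / dt
= ln(0.6439/0.1903) / 4.6
= 0.2650 per day

0.2650 per day


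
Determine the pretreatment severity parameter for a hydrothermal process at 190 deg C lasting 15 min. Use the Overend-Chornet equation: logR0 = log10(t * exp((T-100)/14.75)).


logR0 = log10(t * exp((T - 100) / 14.75))
= log10(15 * exp((190 - 100) / 14.75))
= 3.8260

3.8260


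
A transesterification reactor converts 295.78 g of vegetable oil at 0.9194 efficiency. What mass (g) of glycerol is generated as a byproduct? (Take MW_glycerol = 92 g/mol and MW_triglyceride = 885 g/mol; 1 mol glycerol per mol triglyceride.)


glycerol = oil * conv * (92/885)
= 295.78 * 0.9194 * 92 / 885
= 28.2695 g

28.2695 g


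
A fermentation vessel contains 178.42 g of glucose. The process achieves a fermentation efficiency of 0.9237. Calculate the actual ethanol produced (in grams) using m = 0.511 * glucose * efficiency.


Actual ethanol: m = 0.511 * 178.42 * 0.9237
m = 84.2161 g

84.2161 g


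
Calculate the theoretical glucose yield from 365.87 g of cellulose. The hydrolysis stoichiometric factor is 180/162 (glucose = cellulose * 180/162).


glucose = cellulose * 180/162
= 365.87 * 180/162
= 406.5222 g

406.5222 g


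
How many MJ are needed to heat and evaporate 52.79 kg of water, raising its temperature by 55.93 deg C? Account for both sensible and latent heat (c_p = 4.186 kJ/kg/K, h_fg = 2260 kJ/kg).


E = m_water * (4.186 * dT + 2260) / 1000
= 52.79 * (4.186 * 55.93 + 2260) / 1000
= 131.6648 MJ

131.6648 MJ


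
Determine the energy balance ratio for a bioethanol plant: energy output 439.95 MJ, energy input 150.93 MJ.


EROI = E_out / E_in
= 439.95 / 150.93
= 2.9149

2.9149


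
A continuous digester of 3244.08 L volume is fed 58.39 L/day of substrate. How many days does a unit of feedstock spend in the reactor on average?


HRT = V / Q
= 3244.08 / 58.39
= 55.5588 days

55.5588 days


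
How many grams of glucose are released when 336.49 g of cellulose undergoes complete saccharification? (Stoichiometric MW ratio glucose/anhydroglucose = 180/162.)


glucose = cellulose * 180/162
= 336.49 * 180/162
= 373.8778 g

373.8778 g


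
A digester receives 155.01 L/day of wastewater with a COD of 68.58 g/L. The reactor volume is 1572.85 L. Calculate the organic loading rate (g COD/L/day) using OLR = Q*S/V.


OLR = Q * S / V
= 155.01 * 68.58 / 1572.85
= 6.7588 g/L/day

6.7588 g/L/day


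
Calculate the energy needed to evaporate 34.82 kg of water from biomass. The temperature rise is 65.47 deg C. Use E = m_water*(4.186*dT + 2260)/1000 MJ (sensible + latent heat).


E = m_water * (4.186 * dT + 2260) / 1000
= 34.82 * (4.186 * 65.47 + 2260) / 1000
= 88.2359 MJ

88.2359 MJ


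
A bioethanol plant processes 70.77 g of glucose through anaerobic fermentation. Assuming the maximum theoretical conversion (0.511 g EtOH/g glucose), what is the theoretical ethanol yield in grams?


Theoretical ethanol yield: m_EtOH = 0.511 * m_glucose
m_EtOH = 0.511 * 70.77 = 36.1635 g

36.1635 g


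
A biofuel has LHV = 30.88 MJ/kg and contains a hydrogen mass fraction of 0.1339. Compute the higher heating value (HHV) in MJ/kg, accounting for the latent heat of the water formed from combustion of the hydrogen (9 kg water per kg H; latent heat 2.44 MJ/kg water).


HHV = LHV + H_frac * 9 * 2.44
= 30.88 + 0.1339 * 9 * 2.44
= 33.8204 MJ/kg

33.8204 MJ/kg


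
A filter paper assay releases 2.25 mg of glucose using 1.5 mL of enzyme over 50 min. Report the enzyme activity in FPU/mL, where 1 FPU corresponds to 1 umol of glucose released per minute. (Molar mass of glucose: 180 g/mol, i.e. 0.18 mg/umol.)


Activity = glucose_mg / (0.18 mg/umol * V_mL * t_min)
= 2.25 / (0.18 * 1.5 * 50)
= 0.1667 FPU/mL

0.1667 FPU/mL


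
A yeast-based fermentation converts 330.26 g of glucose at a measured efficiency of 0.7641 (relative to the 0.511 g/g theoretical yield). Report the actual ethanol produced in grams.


Actual ethanol: m = 0.511 * 330.26 * 0.7641
m = 128.9517 g

128.9517 g


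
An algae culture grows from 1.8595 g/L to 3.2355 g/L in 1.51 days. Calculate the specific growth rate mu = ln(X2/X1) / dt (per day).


mu = ln(X2/X1) / dt
= ln(3.2355/1.8595) / 1.51
= 0.3668 per day

0.3668 per day


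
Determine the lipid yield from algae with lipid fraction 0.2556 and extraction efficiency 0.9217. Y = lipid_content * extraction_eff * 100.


Y = lipid_content * extraction_eff * 100
= 0.2556 * 0.9217 * 100
= 23.5587%

23.5587%


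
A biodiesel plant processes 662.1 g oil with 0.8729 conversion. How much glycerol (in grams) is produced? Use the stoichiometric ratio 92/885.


glycerol = oil * conv * (92/885)
= 662.1 * 0.8729 * 92 / 885
= 60.0804 g

60.0804 g


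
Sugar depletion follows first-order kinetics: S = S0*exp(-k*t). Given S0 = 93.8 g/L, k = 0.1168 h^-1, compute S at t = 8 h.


S = S0 * exp(-k * t)
S = 93.8 * exp(-0.1168 * 8)
S = 36.8467 g/L

36.8467 g/L


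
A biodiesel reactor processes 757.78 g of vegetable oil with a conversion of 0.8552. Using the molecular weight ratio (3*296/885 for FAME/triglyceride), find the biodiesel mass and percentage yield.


m_FAME = oil * conv * (3 * 296 / 885) = oil * conv * (888/885)
= 757.78 * 0.8552 * 888 / 885
= 650.2502 g
Y = m_FAME / oil * 100 = conv * (888/885) * 100
= 0.8552 * 888 / 885 * 100
= 85.81%

650.2502 g FAME; Y = 85.81%


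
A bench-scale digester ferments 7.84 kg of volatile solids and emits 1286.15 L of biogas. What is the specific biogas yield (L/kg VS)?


Y = V / VS
= 1286.15 / 7.84
= 164.0497 L/kg VS

164.0497 L/kg VS


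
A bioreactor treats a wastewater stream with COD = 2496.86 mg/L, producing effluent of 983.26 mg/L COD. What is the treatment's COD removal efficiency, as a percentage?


eta = (COD_in - COD_out) / COD_in * 100
= (2496.86 - 983.26) / 2496.86 * 100
= 60.6201%

60.6201%


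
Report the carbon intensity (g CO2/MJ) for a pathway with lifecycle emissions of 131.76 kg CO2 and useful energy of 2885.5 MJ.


CI = CO2 * 1000 / E
= 131.76 * 1000 / 2885.5
= 45.6628 g CO2/MJ

45.6628 g CO2/MJ


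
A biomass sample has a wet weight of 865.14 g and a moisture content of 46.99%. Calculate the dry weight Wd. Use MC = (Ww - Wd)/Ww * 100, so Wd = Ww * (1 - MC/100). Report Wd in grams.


Wd = Ww * (1 - MC/100)
= 865.14 * (1 - 46.99/100)
= 458.6107 g

458.6107 g


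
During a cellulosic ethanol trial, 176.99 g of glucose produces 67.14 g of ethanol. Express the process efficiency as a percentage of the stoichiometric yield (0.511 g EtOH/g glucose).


Fermentation efficiency = (actual / (0.511 * glucose)) * 100
= (67.14 / (0.511 * 176.99)) * 100
= 74.2355%

74.2355%


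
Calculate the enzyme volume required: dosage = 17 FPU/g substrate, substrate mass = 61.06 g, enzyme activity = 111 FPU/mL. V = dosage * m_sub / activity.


V = dosage * m_sub / activity
V = 17 * 61.06 / 111
V = 9.3515 mL

9.3515 mL


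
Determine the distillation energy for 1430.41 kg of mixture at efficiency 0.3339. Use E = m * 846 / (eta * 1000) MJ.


E = m * 846 / (eta * 1000)
= 1430.41 * 846 / (0.3339 * 1000)
= 3624.2194 MJ

3624.2194 MJ


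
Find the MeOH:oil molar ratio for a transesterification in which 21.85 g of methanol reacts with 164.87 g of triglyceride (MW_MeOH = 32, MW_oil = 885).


Molar ratio = n_MeOH / n_oil = (MeOH/32) / (oil/885) = (MeOH * 885) / (32 * oil)
= (21.85 * 885) / (32 * 164.87)
= 3.6652

3.6652


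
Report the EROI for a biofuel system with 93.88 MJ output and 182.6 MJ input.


EROI = E_out / E_in
= 93.88 / 182.6
= 0.5141

0.5141


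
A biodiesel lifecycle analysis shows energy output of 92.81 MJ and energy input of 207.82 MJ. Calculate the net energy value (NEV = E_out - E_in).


NEV = E_out - E_in
= 92.81 - 207.82
= -115.0100 MJ

-115.0100 MJ


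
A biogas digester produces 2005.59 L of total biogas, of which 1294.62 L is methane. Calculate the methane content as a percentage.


CH4% = V_CH4 / V_total * 100
= 1294.62 / 2005.59 * 100
= 64.5506%

64.5506%


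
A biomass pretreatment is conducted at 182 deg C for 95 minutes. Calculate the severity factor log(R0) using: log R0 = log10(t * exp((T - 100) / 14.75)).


logR0 = log10(t * exp((T - 100) / 14.75))
= log10(95 * exp((182 - 100) / 14.75))
= 4.3921

4.3921


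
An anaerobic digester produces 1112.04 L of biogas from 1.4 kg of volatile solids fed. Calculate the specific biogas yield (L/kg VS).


Y = V / VS
= 1112.04 / 1.4
= 794.3143 L/kg VS

794.3143 L/kg VS


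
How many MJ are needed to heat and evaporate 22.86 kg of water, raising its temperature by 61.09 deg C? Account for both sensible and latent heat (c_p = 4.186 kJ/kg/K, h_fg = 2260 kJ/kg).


E = m_water * (4.186 * dT + 2260) / 1000
= 22.86 * (4.186 * 61.09 + 2260) / 1000
= 57.5094 MJ

57.5094 MJ


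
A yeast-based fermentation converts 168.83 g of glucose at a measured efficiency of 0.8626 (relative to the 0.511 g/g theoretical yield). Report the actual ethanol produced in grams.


Actual ethanol: m = 0.511 * 168.83 * 0.8626
m = 74.4183 g

74.4183 g


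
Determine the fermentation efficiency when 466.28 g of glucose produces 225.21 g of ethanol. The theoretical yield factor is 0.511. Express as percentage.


Fermentation efficiency = (actual / (0.511 * glucose)) * 100
= (225.21 / (0.511 * 466.28)) * 100
= 94.5192%

94.5192%


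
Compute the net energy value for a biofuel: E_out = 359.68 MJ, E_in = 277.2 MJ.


NEV = E_out - E_in
= 359.68 - 277.2
= 82.4800 MJ

82.4800 MJ


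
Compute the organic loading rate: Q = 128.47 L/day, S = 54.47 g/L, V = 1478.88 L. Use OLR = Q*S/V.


OLR = Q * S / V
= 128.47 * 54.47 / 1478.88
= 4.7318 g/L/day

4.7318 g/L/day


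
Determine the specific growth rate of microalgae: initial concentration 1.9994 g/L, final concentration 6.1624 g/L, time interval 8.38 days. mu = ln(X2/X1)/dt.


mu = ln(X2/X1) / dt
= ln(6.1624/1.9994) / 8.38
= 0.1343 per day

0.1343 per day


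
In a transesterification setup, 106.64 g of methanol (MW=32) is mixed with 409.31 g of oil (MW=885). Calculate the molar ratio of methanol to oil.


Molar ratio = n_MeOH / n_oil = (MeOH/32) / (oil/885) = (MeOH * 885) / (32 * oil)
= (106.64 * 885) / (32 * 409.31)
= 7.2054

7.2054


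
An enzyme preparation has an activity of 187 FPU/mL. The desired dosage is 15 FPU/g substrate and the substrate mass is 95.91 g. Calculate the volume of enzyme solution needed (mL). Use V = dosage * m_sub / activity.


V = dosage * m_sub / activity
V = 15 * 95.91 / 187
V = 7.6933 mL

7.6933 mL


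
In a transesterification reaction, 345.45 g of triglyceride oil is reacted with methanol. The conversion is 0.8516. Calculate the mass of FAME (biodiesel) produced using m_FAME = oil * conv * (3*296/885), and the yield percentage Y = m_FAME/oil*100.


m_FAME = oil * conv * (3 * 296 / 885) = oil * conv * (888/885)
= 345.45 * 0.8516 * 888 / 885
= 295.1825 g
Y = m_FAME / oil * 100 = conv * (888/885) * 100
= 0.8516 * 888 / 885 * 100
= 85.45%

295.1825 g FAME; Y = 85.45%


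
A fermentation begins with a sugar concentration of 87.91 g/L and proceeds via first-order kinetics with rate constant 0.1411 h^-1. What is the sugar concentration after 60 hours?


S = S0 * exp(-k * t)
S = 87.91 * exp(-0.1411 * 60)
S = 0.0185 g/L

0.0185 g/L


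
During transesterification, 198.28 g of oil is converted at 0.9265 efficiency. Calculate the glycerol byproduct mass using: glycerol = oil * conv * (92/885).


glycerol = oil * conv * (92/885)
= 198.28 * 0.9265 * 92 / 885
= 19.0972 g

19.0972 g


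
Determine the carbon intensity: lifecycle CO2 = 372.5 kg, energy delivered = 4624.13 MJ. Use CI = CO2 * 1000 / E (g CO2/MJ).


CI = CO2 * 1000 / E
= 372.5 * 1000 / 4624.13
= 80.5557 g CO2/MJ

80.5557 g CO2/MJ


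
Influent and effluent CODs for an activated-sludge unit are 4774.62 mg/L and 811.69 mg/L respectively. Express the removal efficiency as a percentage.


eta = (COD_in - COD_out) / COD_in * 100
= (4774.62 - 811.69) / 4774.62 * 100
= 82.9999%

82.9999%


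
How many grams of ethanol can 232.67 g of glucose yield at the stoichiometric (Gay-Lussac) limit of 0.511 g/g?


Theoretical ethanol yield: m_EtOH = 0.511 * m_glucose
m_EtOH = 0.511 * 232.67 = 118.8944 g

118.8944 g


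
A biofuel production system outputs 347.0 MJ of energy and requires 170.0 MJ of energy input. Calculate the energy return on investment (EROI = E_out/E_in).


EROI = E_out / E_in
= 347.0 / 170.0
= 2.0412

2.0412


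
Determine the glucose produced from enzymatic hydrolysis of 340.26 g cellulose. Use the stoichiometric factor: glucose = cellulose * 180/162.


glucose = cellulose * 180/162
= 340.26 * 180/162
= 378.0667 g

378.0667 g


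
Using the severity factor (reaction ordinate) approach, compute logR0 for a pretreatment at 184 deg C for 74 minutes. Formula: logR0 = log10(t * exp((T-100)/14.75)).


logR0 = log10(t * exp((T - 100) / 14.75))
= log10(74 * exp((184 - 100) / 14.75))
= 4.3425

4.3425


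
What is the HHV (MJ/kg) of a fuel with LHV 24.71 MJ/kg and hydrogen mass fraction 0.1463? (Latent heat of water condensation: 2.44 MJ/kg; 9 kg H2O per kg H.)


HHV = LHV + H_frac * 9 * 2.44
= 24.71 + 0.1463 * 9 * 2.44
= 27.9227 MJ/kg

27.9227 MJ/kg


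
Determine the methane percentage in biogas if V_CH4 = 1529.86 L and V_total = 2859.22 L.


CH4% = V_CH4 / V_total * 100
= 1529.86 / 2859.22 * 100
= 53.5062%

53.5062%


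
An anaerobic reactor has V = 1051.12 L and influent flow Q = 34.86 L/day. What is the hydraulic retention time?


HRT = V / Q
= 1051.12 / 34.86
= 30.1526 days

30.1526 days


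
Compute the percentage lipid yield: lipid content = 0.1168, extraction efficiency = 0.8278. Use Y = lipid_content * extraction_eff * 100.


Y = lipid_content * extraction_eff * 100
= 0.1168 * 0.8278 * 100
= 9.6687%

9.6687%


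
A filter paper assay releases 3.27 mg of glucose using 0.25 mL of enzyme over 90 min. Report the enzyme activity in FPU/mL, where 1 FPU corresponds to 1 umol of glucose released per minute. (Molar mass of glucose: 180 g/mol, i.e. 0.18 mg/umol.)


Activity = glucose_mg / (0.18 mg/umol * V_mL * t_min)
= 3.27 / (0.18 * 0.25 * 90)
= 0.8074 FPU/mL

0.8074 FPU/mL


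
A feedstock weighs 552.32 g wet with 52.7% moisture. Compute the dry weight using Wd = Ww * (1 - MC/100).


Wd = Ww * (1 - MC/100)
= 552.32 * (1 - 52.7/100)
= 261.2474 g

261.2474 g


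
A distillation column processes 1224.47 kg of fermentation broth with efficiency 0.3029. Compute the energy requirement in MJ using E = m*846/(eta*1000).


E = m * 846 / (eta * 1000)
= 1224.47 * 846 / (0.3029 * 1000)
= 3419.9459 MJ

3419.9459 MJ


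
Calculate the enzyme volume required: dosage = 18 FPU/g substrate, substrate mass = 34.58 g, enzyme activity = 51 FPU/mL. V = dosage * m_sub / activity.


V = dosage * m_sub / activity
V = 18 * 34.58 / 51
V = 12.2047 mL

12.2047 mL


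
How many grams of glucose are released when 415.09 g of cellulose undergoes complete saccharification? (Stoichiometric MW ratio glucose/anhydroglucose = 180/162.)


glucose = cellulose * 180/162
= 415.09 * 180/162
= 461.2111 g

461.2111 g


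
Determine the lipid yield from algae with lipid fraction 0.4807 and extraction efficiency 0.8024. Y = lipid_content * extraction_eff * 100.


Y = lipid_content * extraction_eff * 100
= 0.4807 * 0.8024 * 100
= 38.5714%

38.5714%


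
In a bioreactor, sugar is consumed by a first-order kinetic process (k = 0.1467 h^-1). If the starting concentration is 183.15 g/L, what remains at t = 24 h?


S = S0 * exp(-k * t)
S = 183.15 * exp(-0.1467 * 24)
S = 5.4168 g/L

5.4168 g/L


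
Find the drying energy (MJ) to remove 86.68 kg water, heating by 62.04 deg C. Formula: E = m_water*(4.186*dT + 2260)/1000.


E = m_water * (4.186 * dT + 2260) / 1000
= 86.68 * (4.186 * 62.04 + 2260) / 1000
= 218.4075 MJ

218.4075 MJ


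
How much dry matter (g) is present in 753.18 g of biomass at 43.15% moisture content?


Wd = Ww * (1 - MC/100)
= 753.18 * (1 - 43.15/100)
= 428.1828 g

428.1828 g


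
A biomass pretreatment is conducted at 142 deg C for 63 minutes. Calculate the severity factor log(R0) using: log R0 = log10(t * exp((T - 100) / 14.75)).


logR0 = log10(t * exp((T - 100) / 14.75))
= log10(63 * exp((142 - 100) / 14.75))
= 3.0360

3.0360


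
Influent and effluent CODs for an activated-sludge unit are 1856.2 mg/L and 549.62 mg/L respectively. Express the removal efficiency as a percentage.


eta = (COD_in - COD_out) / COD_in * 100
= (1856.2 - 549.62) / 1856.2 * 100
= 70.3900%

70.3900%


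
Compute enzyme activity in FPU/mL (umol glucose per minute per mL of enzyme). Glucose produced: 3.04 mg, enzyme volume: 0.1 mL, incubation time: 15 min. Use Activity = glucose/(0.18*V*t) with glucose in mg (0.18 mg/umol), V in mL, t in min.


Activity = glucose_mg / (0.18 mg/umol * V_mL * t_min)
= 3.04 / (0.18 * 0.1 * 15)
= 11.2593 FPU/mL

11.2593 FPU/mL


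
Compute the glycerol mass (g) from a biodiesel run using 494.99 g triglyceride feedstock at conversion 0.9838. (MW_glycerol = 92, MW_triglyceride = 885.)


glycerol = oil * conv * (92/885)
= 494.99 * 0.9838 * 92 / 885
= 50.6230 g

50.6230 g


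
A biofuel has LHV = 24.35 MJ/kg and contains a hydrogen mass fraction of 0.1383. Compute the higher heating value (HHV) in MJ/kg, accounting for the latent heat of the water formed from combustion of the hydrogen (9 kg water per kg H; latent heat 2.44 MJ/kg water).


HHV = LHV + H_frac * 9 * 2.44
= 24.35 + 0.1383 * 9 * 2.44
= 27.3871 MJ/kg

27.3871 MJ/kg


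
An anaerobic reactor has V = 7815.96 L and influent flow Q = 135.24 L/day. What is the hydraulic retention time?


HRT = V / Q
= 7815.96 / 135.24
= 57.7933 days

57.7933 days


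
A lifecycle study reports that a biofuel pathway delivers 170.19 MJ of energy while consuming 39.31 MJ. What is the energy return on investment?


EROI = E_out / E_in
= 170.19 / 39.31
= 4.3294

4.3294


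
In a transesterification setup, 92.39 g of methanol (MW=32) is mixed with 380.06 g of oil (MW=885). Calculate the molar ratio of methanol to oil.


Molar ratio = n_MeOH / n_oil = (MeOH/32) / (oil/885) = (MeOH * 885) / (32 * oil)
= (92.39 * 885) / (32 * 380.06)
= 6.7230

6.7230


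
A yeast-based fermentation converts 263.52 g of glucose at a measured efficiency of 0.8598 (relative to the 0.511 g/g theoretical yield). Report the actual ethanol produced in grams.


Actual ethanol: m = 0.511 * 263.52 * 0.8598
m = 115.7796 g

115.7796 g


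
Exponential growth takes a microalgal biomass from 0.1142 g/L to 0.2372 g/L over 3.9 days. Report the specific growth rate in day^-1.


mu = ln(X2/X1) / dt
= ln(0.2372/0.1142) / 3.9
= 0.1874 per day

0.1874 per day


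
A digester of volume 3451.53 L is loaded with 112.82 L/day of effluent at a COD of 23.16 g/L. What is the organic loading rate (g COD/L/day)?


OLR = Q * S / V
= 112.82 * 23.16 / 3451.53
= 0.7570 g/L/day

0.7570 g/L/day


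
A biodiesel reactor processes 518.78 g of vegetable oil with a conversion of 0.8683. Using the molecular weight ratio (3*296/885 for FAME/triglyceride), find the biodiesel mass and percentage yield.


m_FAME = oil * conv * (3 * 296 / 885) = oil * conv * (888/885)
= 518.78 * 0.8683 * 888 / 885
= 451.9836 g
Y = m_FAME / oil * 100 = conv * (888/885) * 100
= 0.8683 * 888 / 885 * 100
= 87.12%

451.9836 g FAME; Y = 87.12%


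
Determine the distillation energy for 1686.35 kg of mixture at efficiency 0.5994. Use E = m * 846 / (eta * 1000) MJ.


E = m * 846 / (eta * 1000)
= 1686.35 * 846 / (0.5994 * 1000)
= 2380.1336 MJ

2380.1336 MJ


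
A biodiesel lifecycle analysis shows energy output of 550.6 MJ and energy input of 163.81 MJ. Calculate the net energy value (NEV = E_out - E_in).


NEV = E_out - E_in
= 550.6 - 163.81
= 386.7900 MJ

386.7900 MJ


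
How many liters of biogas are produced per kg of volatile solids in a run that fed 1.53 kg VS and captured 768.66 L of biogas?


Y = V / VS
= 768.66 / 1.53
= 502.3922 L/kg VS

502.3922 L/kg VS


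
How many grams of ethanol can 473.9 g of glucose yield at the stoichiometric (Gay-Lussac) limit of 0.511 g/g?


Theoretical ethanol yield: m_EtOH = 0.511 * m_glucose
m_EtOH = 0.511 * 473.9 = 242.1629 g

242.1629 g
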